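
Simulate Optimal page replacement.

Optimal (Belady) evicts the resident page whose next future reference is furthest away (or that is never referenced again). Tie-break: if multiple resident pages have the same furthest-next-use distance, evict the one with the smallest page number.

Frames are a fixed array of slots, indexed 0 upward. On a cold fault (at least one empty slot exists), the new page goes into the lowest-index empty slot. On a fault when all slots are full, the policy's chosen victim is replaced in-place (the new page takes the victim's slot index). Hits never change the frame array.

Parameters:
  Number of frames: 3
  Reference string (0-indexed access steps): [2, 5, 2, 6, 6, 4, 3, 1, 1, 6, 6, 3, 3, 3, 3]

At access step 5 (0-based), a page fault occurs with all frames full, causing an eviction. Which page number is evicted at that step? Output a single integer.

Answer: 2

Derivation:
Step 0: ref 2 -> FAULT, frames=[2,-,-]
Step 1: ref 5 -> FAULT, frames=[2,5,-]
Step 2: ref 2 -> HIT, frames=[2,5,-]
Step 3: ref 6 -> FAULT, frames=[2,5,6]
Step 4: ref 6 -> HIT, frames=[2,5,6]
Step 5: ref 4 -> FAULT, evict 2, frames=[4,5,6]
At step 5: evicted page 2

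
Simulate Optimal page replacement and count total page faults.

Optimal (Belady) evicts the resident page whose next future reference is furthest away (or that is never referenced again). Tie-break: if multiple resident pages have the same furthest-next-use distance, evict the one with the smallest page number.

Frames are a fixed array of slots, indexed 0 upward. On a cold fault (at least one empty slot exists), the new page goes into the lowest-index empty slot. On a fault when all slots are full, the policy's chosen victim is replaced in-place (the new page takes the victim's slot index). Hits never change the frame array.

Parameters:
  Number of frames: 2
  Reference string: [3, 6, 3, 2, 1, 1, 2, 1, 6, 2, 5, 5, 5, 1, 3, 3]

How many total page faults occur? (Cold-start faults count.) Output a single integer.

Answer: 8

Derivation:
Step 0: ref 3 → FAULT, frames=[3,-]
Step 1: ref 6 → FAULT, frames=[3,6]
Step 2: ref 3 → HIT, frames=[3,6]
Step 3: ref 2 → FAULT (evict 3), frames=[2,6]
Step 4: ref 1 → FAULT (evict 6), frames=[2,1]
Step 5: ref 1 → HIT, frames=[2,1]
Step 6: ref 2 → HIT, frames=[2,1]
Step 7: ref 1 → HIT, frames=[2,1]
Step 8: ref 6 → FAULT (evict 1), frames=[2,6]
Step 9: ref 2 → HIT, frames=[2,6]
Step 10: ref 5 → FAULT (evict 2), frames=[5,6]
Step 11: ref 5 → HIT, frames=[5,6]
Step 12: ref 5 → HIT, frames=[5,6]
Step 13: ref 1 → FAULT (evict 5), frames=[1,6]
Step 14: ref 3 → FAULT (evict 1), frames=[3,6]
Step 15: ref 3 → HIT, frames=[3,6]
Total faults: 8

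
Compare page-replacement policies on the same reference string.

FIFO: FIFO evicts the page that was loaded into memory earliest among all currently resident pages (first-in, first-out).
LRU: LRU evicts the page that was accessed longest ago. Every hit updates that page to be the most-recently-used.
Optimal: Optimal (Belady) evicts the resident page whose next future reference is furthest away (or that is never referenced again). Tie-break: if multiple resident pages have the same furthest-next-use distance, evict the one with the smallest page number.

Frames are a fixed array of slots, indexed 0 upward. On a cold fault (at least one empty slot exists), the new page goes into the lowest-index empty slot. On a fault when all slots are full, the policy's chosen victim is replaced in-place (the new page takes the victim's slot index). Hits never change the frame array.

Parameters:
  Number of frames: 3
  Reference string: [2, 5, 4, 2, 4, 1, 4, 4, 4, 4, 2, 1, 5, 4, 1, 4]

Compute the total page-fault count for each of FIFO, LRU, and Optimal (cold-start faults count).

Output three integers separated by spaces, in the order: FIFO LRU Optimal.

--- FIFO ---
  step 0: ref 2 -> FAULT, frames=[2,-,-] (faults so far: 1)
  step 1: ref 5 -> FAULT, frames=[2,5,-] (faults so far: 2)
  step 2: ref 4 -> FAULT, frames=[2,5,4] (faults so far: 3)
  step 3: ref 2 -> HIT, frames=[2,5,4] (faults so far: 3)
  step 4: ref 4 -> HIT, frames=[2,5,4] (faults so far: 3)
  step 5: ref 1 -> FAULT, evict 2, frames=[1,5,4] (faults so far: 4)
  step 6: ref 4 -> HIT, frames=[1,5,4] (faults so far: 4)
  step 7: ref 4 -> HIT, frames=[1,5,4] (faults so far: 4)
  step 8: ref 4 -> HIT, frames=[1,5,4] (faults so far: 4)
  step 9: ref 4 -> HIT, frames=[1,5,4] (faults so far: 4)
  step 10: ref 2 -> FAULT, evict 5, frames=[1,2,4] (faults so far: 5)
  step 11: ref 1 -> HIT, frames=[1,2,4] (faults so far: 5)
  step 12: ref 5 -> FAULT, evict 4, frames=[1,2,5] (faults so far: 6)
  step 13: ref 4 -> FAULT, evict 1, frames=[4,2,5] (faults so far: 7)
  step 14: ref 1 -> FAULT, evict 2, frames=[4,1,5] (faults so far: 8)
  step 15: ref 4 -> HIT, frames=[4,1,5] (faults so far: 8)
  FIFO total faults: 8
--- LRU ---
  step 0: ref 2 -> FAULT, frames=[2,-,-] (faults so far: 1)
  step 1: ref 5 -> FAULT, frames=[2,5,-] (faults so far: 2)
  step 2: ref 4 -> FAULT, frames=[2,5,4] (faults so far: 3)
  step 3: ref 2 -> HIT, frames=[2,5,4] (faults so far: 3)
  step 4: ref 4 -> HIT, frames=[2,5,4] (faults so far: 3)
  step 5: ref 1 -> FAULT, evict 5, frames=[2,1,4] (faults so far: 4)
  step 6: ref 4 -> HIT, frames=[2,1,4] (faults so far: 4)
  step 7: ref 4 -> HIT, frames=[2,1,4] (faults so far: 4)
  step 8: ref 4 -> HIT, frames=[2,1,4] (faults so far: 4)
  step 9: ref 4 -> HIT, frames=[2,1,4] (faults so far: 4)
  step 10: ref 2 -> HIT, frames=[2,1,4] (faults so far: 4)
  step 11: ref 1 -> HIT, frames=[2,1,4] (faults so far: 4)
  step 12: ref 5 -> FAULT, evict 4, frames=[2,1,5] (faults so far: 5)
  step 13: ref 4 -> FAULT, evict 2, frames=[4,1,5] (faults so far: 6)
  step 14: ref 1 -> HIT, frames=[4,1,5] (faults so far: 6)
  step 15: ref 4 -> HIT, frames=[4,1,5] (faults so far: 6)
  LRU total faults: 6
--- Optimal ---
  step 0: ref 2 -> FAULT, frames=[2,-,-] (faults so far: 1)
  step 1: ref 5 -> FAULT, frames=[2,5,-] (faults so far: 2)
  step 2: ref 4 -> FAULT, frames=[2,5,4] (faults so far: 3)
  step 3: ref 2 -> HIT, frames=[2,5,4] (faults so far: 3)
  step 4: ref 4 -> HIT, frames=[2,5,4] (faults so far: 3)
  step 5: ref 1 -> FAULT, evict 5, frames=[2,1,4] (faults so far: 4)
  step 6: ref 4 -> HIT, frames=[2,1,4] (faults so far: 4)
  step 7: ref 4 -> HIT, frames=[2,1,4] (faults so far: 4)
  step 8: ref 4 -> HIT, frames=[2,1,4] (faults so far: 4)
  step 9: ref 4 -> HIT, frames=[2,1,4] (faults so far: 4)
  step 10: ref 2 -> HIT, frames=[2,1,4] (faults so far: 4)
  step 11: ref 1 -> HIT, frames=[2,1,4] (faults so far: 4)
  step 12: ref 5 -> FAULT, evict 2, frames=[5,1,4] (faults so far: 5)
  step 13: ref 4 -> HIT, frames=[5,1,4] (faults so far: 5)
  step 14: ref 1 -> HIT, frames=[5,1,4] (faults so far: 5)
  step 15: ref 4 -> HIT, frames=[5,1,4] (faults so far: 5)
  Optimal total faults: 5

Answer: 8 6 5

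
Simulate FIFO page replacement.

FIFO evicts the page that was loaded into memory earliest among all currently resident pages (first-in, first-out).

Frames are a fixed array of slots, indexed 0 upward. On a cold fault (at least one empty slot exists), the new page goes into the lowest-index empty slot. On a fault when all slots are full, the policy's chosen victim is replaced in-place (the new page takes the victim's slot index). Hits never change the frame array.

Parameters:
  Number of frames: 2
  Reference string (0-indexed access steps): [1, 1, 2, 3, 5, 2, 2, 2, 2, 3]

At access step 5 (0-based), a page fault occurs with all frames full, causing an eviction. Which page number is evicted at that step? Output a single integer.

Step 0: ref 1 -> FAULT, frames=[1,-]
Step 1: ref 1 -> HIT, frames=[1,-]
Step 2: ref 2 -> FAULT, frames=[1,2]
Step 3: ref 3 -> FAULT, evict 1, frames=[3,2]
Step 4: ref 5 -> FAULT, evict 2, frames=[3,5]
Step 5: ref 2 -> FAULT, evict 3, frames=[2,5]
At step 5: evicted page 3

Answer: 3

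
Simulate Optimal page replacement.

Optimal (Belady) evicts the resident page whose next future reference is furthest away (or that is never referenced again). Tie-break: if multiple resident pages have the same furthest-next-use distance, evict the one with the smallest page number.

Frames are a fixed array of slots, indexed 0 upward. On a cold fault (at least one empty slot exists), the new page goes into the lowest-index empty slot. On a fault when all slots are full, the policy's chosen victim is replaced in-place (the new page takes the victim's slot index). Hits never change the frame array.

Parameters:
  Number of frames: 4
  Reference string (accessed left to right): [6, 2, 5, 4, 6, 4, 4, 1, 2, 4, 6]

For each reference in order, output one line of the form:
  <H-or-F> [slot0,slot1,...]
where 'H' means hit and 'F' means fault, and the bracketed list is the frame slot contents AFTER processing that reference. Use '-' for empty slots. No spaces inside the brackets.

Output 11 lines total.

F [6,-,-,-]
F [6,2,-,-]
F [6,2,5,-]
F [6,2,5,4]
H [6,2,5,4]
H [6,2,5,4]
H [6,2,5,4]
F [6,2,1,4]
H [6,2,1,4]
H [6,2,1,4]
H [6,2,1,4]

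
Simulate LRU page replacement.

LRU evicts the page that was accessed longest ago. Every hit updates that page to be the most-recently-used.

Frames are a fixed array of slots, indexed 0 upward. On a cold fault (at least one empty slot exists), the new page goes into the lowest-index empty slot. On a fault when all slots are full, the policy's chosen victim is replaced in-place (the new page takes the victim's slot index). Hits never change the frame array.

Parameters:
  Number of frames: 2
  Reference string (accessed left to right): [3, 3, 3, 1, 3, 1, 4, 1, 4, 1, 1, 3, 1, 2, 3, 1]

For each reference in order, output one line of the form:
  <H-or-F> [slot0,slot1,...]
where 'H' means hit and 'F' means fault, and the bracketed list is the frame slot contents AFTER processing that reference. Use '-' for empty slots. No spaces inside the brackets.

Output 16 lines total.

F [3,-]
H [3,-]
H [3,-]
F [3,1]
H [3,1]
H [3,1]
F [4,1]
H [4,1]
H [4,1]
H [4,1]
H [4,1]
F [3,1]
H [3,1]
F [2,1]
F [2,3]
F [1,3]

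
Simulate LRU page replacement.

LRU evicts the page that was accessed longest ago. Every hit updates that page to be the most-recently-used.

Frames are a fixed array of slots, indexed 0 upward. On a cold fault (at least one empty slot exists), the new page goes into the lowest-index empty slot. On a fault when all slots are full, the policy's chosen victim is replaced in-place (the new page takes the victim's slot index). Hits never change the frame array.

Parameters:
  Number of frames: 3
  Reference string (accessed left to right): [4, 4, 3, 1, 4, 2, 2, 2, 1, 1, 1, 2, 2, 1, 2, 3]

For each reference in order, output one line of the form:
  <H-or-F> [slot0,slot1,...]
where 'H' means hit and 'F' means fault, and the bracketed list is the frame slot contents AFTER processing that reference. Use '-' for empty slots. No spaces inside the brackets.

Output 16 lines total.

F [4,-,-]
H [4,-,-]
F [4,3,-]
F [4,3,1]
H [4,3,1]
F [4,2,1]
H [4,2,1]
H [4,2,1]
H [4,2,1]
H [4,2,1]
H [4,2,1]
H [4,2,1]
H [4,2,1]
H [4,2,1]
H [4,2,1]
F [3,2,1]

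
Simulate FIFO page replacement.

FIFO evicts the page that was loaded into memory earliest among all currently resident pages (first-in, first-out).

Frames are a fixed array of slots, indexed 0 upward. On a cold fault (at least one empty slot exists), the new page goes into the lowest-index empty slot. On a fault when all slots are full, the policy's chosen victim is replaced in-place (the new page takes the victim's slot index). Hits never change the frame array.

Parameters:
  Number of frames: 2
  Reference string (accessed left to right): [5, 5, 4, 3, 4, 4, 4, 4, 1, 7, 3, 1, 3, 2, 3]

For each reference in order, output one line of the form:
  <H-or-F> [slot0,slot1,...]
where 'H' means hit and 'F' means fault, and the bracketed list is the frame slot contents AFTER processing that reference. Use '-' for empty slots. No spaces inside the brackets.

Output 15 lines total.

F [5,-]
H [5,-]
F [5,4]
F [3,4]
H [3,4]
H [3,4]
H [3,4]
H [3,4]
F [3,1]
F [7,1]
F [7,3]
F [1,3]
H [1,3]
F [1,2]
F [3,2]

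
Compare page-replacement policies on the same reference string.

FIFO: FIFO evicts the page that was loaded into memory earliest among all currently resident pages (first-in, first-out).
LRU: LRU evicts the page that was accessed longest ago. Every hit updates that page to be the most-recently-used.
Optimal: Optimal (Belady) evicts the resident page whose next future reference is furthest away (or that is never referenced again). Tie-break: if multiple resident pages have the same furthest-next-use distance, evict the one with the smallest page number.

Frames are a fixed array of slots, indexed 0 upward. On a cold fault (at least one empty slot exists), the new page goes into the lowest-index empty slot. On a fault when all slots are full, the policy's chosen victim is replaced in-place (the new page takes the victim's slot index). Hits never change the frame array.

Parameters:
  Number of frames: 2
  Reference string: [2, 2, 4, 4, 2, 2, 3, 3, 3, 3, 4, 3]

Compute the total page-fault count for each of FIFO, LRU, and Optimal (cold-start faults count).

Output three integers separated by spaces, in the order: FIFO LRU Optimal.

--- FIFO ---
  step 0: ref 2 -> FAULT, frames=[2,-] (faults so far: 1)
  step 1: ref 2 -> HIT, frames=[2,-] (faults so far: 1)
  step 2: ref 4 -> FAULT, frames=[2,4] (faults so far: 2)
  step 3: ref 4 -> HIT, frames=[2,4] (faults so far: 2)
  step 4: ref 2 -> HIT, frames=[2,4] (faults so far: 2)
  step 5: ref 2 -> HIT, frames=[2,4] (faults so far: 2)
  step 6: ref 3 -> FAULT, evict 2, frames=[3,4] (faults so far: 3)
  step 7: ref 3 -> HIT, frames=[3,4] (faults so far: 3)
  step 8: ref 3 -> HIT, frames=[3,4] (faults so far: 3)
  step 9: ref 3 -> HIT, frames=[3,4] (faults so far: 3)
  step 10: ref 4 -> HIT, frames=[3,4] (faults so far: 3)
  step 11: ref 3 -> HIT, frames=[3,4] (faults so far: 3)
  FIFO total faults: 3
--- LRU ---
  step 0: ref 2 -> FAULT, frames=[2,-] (faults so far: 1)
  step 1: ref 2 -> HIT, frames=[2,-] (faults so far: 1)
  step 2: ref 4 -> FAULT, frames=[2,4] (faults so far: 2)
  step 3: ref 4 -> HIT, frames=[2,4] (faults so far: 2)
  step 4: ref 2 -> HIT, frames=[2,4] (faults so far: 2)
  step 5: ref 2 -> HIT, frames=[2,4] (faults so far: 2)
  step 6: ref 3 -> FAULT, evict 4, frames=[2,3] (faults so far: 3)
  step 7: ref 3 -> HIT, frames=[2,3] (faults so far: 3)
  step 8: ref 3 -> HIT, frames=[2,3] (faults so far: 3)
  step 9: ref 3 -> HIT, frames=[2,3] (faults so far: 3)
  step 10: ref 4 -> FAULT, evict 2, frames=[4,3] (faults so far: 4)
  step 11: ref 3 -> HIT, frames=[4,3] (faults so far: 4)
  LRU total faults: 4
--- Optimal ---
  step 0: ref 2 -> FAULT, frames=[2,-] (faults so far: 1)
  step 1: ref 2 -> HIT, frames=[2,-] (faults so far: 1)
  step 2: ref 4 -> FAULT, frames=[2,4] (faults so far: 2)
  step 3: ref 4 -> HIT, frames=[2,4] (faults so far: 2)
  step 4: ref 2 -> HIT, frames=[2,4] (faults so far: 2)
  step 5: ref 2 -> HIT, frames=[2,4] (faults so far: 2)
  step 6: ref 3 -> FAULT, evict 2, frames=[3,4] (faults so far: 3)
  step 7: ref 3 -> HIT, frames=[3,4] (faults so far: 3)
  step 8: ref 3 -> HIT, frames=[3,4] (faults so far: 3)
  step 9: ref 3 -> HIT, frames=[3,4] (faults so far: 3)
  step 10: ref 4 -> HIT, frames=[3,4] (faults so far: 3)
  step 11: ref 3 -> HIT, frames=[3,4] (faults so far: 3)
  Optimal total faults: 3

Answer: 3 4 3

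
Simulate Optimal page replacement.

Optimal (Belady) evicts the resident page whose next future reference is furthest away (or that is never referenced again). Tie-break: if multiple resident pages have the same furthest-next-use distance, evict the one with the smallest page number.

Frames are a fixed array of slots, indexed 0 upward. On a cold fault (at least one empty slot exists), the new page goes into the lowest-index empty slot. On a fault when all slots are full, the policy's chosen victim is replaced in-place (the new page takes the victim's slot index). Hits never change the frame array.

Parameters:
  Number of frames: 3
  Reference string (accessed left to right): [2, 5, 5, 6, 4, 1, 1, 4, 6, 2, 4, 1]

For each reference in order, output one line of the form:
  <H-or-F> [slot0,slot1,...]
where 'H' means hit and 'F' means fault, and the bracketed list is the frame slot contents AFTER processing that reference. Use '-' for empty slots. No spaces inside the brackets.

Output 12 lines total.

F [2,-,-]
F [2,5,-]
H [2,5,-]
F [2,5,6]
F [2,4,6]
F [1,4,6]
H [1,4,6]
H [1,4,6]
H [1,4,6]
F [1,4,2]
H [1,4,2]
H [1,4,2]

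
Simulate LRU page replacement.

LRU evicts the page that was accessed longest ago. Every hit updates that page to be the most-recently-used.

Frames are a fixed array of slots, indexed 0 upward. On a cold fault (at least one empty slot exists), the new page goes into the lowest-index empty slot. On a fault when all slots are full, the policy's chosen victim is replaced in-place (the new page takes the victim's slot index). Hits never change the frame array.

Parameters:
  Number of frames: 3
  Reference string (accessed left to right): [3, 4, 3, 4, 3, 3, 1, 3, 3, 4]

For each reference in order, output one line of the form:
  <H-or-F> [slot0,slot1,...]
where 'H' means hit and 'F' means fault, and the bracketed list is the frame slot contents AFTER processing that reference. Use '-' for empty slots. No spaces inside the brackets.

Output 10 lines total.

F [3,-,-]
F [3,4,-]
H [3,4,-]
H [3,4,-]
H [3,4,-]
H [3,4,-]
F [3,4,1]
H [3,4,1]
H [3,4,1]
H [3,4,1]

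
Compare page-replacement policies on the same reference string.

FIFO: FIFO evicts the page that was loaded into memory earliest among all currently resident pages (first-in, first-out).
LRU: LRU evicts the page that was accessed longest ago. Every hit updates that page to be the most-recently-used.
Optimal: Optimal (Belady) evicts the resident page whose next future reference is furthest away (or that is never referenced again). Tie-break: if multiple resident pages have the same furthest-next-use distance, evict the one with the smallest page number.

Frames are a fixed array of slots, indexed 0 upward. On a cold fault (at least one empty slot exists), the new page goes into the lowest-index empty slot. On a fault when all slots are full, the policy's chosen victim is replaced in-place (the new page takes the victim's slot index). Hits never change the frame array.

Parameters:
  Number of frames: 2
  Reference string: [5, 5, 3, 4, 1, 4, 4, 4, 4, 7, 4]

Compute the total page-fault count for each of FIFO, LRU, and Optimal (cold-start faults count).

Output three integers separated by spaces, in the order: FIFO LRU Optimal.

Answer: 6 5 5

Derivation:
--- FIFO ---
  step 0: ref 5 -> FAULT, frames=[5,-] (faults so far: 1)
  step 1: ref 5 -> HIT, frames=[5,-] (faults so far: 1)
  step 2: ref 3 -> FAULT, frames=[5,3] (faults so far: 2)
  step 3: ref 4 -> FAULT, evict 5, frames=[4,3] (faults so far: 3)
  step 4: ref 1 -> FAULT, evict 3, frames=[4,1] (faults so far: 4)
  step 5: ref 4 -> HIT, frames=[4,1] (faults so far: 4)
  step 6: ref 4 -> HIT, frames=[4,1] (faults so far: 4)
  step 7: ref 4 -> HIT, frames=[4,1] (faults so far: 4)
  step 8: ref 4 -> HIT, frames=[4,1] (faults so far: 4)
  step 9: ref 7 -> FAULT, evict 4, frames=[7,1] (faults so far: 5)
  step 10: ref 4 -> FAULT, evict 1, frames=[7,4] (faults so far: 6)
  FIFO total faults: 6
--- LRU ---
  step 0: ref 5 -> FAULT, frames=[5,-] (faults so far: 1)
  step 1: ref 5 -> HIT, frames=[5,-] (faults so far: 1)
  step 2: ref 3 -> FAULT, frames=[5,3] (faults so far: 2)
  step 3: ref 4 -> FAULT, evict 5, frames=[4,3] (faults so far: 3)
  step 4: ref 1 -> FAULT, evict 3, frames=[4,1] (faults so far: 4)
  step 5: ref 4 -> HIT, frames=[4,1] (faults so far: 4)
  step 6: ref 4 -> HIT, frames=[4,1] (faults so far: 4)
  step 7: ref 4 -> HIT, frames=[4,1] (faults so far: 4)
  step 8: ref 4 -> HIT, frames=[4,1] (faults so far: 4)
  step 9: ref 7 -> FAULT, evict 1, frames=[4,7] (faults so far: 5)
  step 10: ref 4 -> HIT, frames=[4,7] (faults so far: 5)
  LRU total faults: 5
--- Optimal ---
  step 0: ref 5 -> FAULT, frames=[5,-] (faults so far: 1)
  step 1: ref 5 -> HIT, frames=[5,-] (faults so far: 1)
  step 2: ref 3 -> FAULT, frames=[5,3] (faults so far: 2)
  step 3: ref 4 -> FAULT, evict 3, frames=[5,4] (faults so far: 3)
  step 4: ref 1 -> FAULT, evict 5, frames=[1,4] (faults so far: 4)
  step 5: ref 4 -> HIT, frames=[1,4] (faults so far: 4)
  step 6: ref 4 -> HIT, frames=[1,4] (faults so far: 4)
  step 7: ref 4 -> HIT, frames=[1,4] (faults so far: 4)
  step 8: ref 4 -> HIT, frames=[1,4] (faults so far: 4)
  step 9: ref 7 -> FAULT, evict 1, frames=[7,4] (faults so far: 5)
  step 10: ref 4 -> HIT, frames=[7,4] (faults so far: 5)
  Optimal total faults: 5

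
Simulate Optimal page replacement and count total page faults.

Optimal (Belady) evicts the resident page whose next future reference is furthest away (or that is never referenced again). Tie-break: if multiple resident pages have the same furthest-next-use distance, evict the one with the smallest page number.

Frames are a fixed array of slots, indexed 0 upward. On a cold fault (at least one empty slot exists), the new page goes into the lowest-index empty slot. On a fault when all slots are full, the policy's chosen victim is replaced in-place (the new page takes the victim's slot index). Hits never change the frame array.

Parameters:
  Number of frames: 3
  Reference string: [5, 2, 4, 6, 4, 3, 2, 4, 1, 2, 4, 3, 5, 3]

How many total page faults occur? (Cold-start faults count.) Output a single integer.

Step 0: ref 5 → FAULT, frames=[5,-,-]
Step 1: ref 2 → FAULT, frames=[5,2,-]
Step 2: ref 4 → FAULT, frames=[5,2,4]
Step 3: ref 6 → FAULT (evict 5), frames=[6,2,4]
Step 4: ref 4 → HIT, frames=[6,2,4]
Step 5: ref 3 → FAULT (evict 6), frames=[3,2,4]
Step 6: ref 2 → HIT, frames=[3,2,4]
Step 7: ref 4 → HIT, frames=[3,2,4]
Step 8: ref 1 → FAULT (evict 3), frames=[1,2,4]
Step 9: ref 2 → HIT, frames=[1,2,4]
Step 10: ref 4 → HIT, frames=[1,2,4]
Step 11: ref 3 → FAULT (evict 1), frames=[3,2,4]
Step 12: ref 5 → FAULT (evict 2), frames=[3,5,4]
Step 13: ref 3 → HIT, frames=[3,5,4]
Total faults: 8

Answer: 8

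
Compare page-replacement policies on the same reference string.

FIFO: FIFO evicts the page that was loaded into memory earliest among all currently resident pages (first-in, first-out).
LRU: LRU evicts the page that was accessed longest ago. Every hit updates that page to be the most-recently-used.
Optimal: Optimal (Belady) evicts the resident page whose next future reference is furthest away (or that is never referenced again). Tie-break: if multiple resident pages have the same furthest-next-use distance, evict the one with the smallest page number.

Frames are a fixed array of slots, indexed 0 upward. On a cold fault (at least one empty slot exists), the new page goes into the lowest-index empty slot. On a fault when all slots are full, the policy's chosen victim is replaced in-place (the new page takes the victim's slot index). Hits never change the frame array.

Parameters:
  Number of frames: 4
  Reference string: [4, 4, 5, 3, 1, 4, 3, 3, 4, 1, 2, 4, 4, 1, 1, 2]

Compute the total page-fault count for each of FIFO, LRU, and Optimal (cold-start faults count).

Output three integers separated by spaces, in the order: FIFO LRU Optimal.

--- FIFO ---
  step 0: ref 4 -> FAULT, frames=[4,-,-,-] (faults so far: 1)
  step 1: ref 4 -> HIT, frames=[4,-,-,-] (faults so far: 1)
  step 2: ref 5 -> FAULT, frames=[4,5,-,-] (faults so far: 2)
  step 3: ref 3 -> FAULT, frames=[4,5,3,-] (faults so far: 3)
  step 4: ref 1 -> FAULT, frames=[4,5,3,1] (faults so far: 4)
  step 5: ref 4 -> HIT, frames=[4,5,3,1] (faults so far: 4)
  step 6: ref 3 -> HIT, frames=[4,5,3,1] (faults so far: 4)
  step 7: ref 3 -> HIT, frames=[4,5,3,1] (faults so far: 4)
  step 8: ref 4 -> HIT, frames=[4,5,3,1] (faults so far: 4)
  step 9: ref 1 -> HIT, frames=[4,5,3,1] (faults so far: 4)
  step 10: ref 2 -> FAULT, evict 4, frames=[2,5,3,1] (faults so far: 5)
  step 11: ref 4 -> FAULT, evict 5, frames=[2,4,3,1] (faults so far: 6)
  step 12: ref 4 -> HIT, frames=[2,4,3,1] (faults so far: 6)
  step 13: ref 1 -> HIT, frames=[2,4,3,1] (faults so far: 6)
  step 14: ref 1 -> HIT, frames=[2,4,3,1] (faults so far: 6)
  step 15: ref 2 -> HIT, frames=[2,4,3,1] (faults so far: 6)
  FIFO total faults: 6
--- LRU ---
  step 0: ref 4 -> FAULT, frames=[4,-,-,-] (faults so far: 1)
  step 1: ref 4 -> HIT, frames=[4,-,-,-] (faults so far: 1)
  step 2: ref 5 -> FAULT, frames=[4,5,-,-] (faults so far: 2)
  step 3: ref 3 -> FAULT, frames=[4,5,3,-] (faults so far: 3)
  step 4: ref 1 -> FAULT, frames=[4,5,3,1] (faults so far: 4)
  step 5: ref 4 -> HIT, frames=[4,5,3,1] (faults so far: 4)
  step 6: ref 3 -> HIT, frames=[4,5,3,1] (faults so far: 4)
  step 7: ref 3 -> HIT, frames=[4,5,3,1] (faults so far: 4)
  step 8: ref 4 -> HIT, frames=[4,5,3,1] (faults so far: 4)
  step 9: ref 1 -> HIT, frames=[4,5,3,1] (faults so far: 4)
  step 10: ref 2 -> FAULT, evict 5, frames=[4,2,3,1] (faults so far: 5)
  step 11: ref 4 -> HIT, frames=[4,2,3,1] (faults so far: 5)
  step 12: ref 4 -> HIT, frames=[4,2,3,1] (faults so far: 5)
  step 13: ref 1 -> HIT, frames=[4,2,3,1] (faults so far: 5)
  step 14: ref 1 -> HIT, frames=[4,2,3,1] (faults so far: 5)
  step 15: ref 2 -> HIT, frames=[4,2,3,1] (faults so far: 5)
  LRU total faults: 5
--- Optimal ---
  step 0: ref 4 -> FAULT, frames=[4,-,-,-] (faults so far: 1)
  step 1: ref 4 -> HIT, frames=[4,-,-,-] (faults so far: 1)
  step 2: ref 5 -> FAULT, frames=[4,5,-,-] (faults so far: 2)
  step 3: ref 3 -> FAULT, frames=[4,5,3,-] (faults so far: 3)
  step 4: ref 1 -> FAULT, frames=[4,5,3,1] (faults so far: 4)
  step 5: ref 4 -> HIT, frames=[4,5,3,1] (faults so far: 4)
  step 6: ref 3 -> HIT, frames=[4,5,3,1] (faults so far: 4)
  step 7: ref 3 -> HIT, frames=[4,5,3,1] (faults so far: 4)
  step 8: ref 4 -> HIT, frames=[4,5,3,1] (faults so far: 4)
  step 9: ref 1 -> HIT, frames=[4,5,3,1] (faults so far: 4)
  step 10: ref 2 -> FAULT, evict 3, frames=[4,5,2,1] (faults so far: 5)
  step 11: ref 4 -> HIT, frames=[4,5,2,1] (faults so far: 5)
  step 12: ref 4 -> HIT, frames=[4,5,2,1] (faults so far: 5)
  step 13: ref 1 -> HIT, frames=[4,5,2,1] (faults so far: 5)
  step 14: ref 1 -> HIT, frames=[4,5,2,1] (faults so far: 5)
  step 15: ref 2 -> HIT, frames=[4,5,2,1] (faults so far: 5)
  Optimal total faults: 5

Answer: 6 5 5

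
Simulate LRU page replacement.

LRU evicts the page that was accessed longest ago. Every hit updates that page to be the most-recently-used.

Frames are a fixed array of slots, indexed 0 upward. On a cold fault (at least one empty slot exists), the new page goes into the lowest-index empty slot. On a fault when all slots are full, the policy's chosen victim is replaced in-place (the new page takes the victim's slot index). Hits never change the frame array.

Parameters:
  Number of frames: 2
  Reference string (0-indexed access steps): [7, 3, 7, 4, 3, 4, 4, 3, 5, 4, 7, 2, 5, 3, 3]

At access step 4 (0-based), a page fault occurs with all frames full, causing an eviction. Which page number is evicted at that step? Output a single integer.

Step 0: ref 7 -> FAULT, frames=[7,-]
Step 1: ref 3 -> FAULT, frames=[7,3]
Step 2: ref 7 -> HIT, frames=[7,3]
Step 3: ref 4 -> FAULT, evict 3, frames=[7,4]
Step 4: ref 3 -> FAULT, evict 7, frames=[3,4]
At step 4: evicted page 7

Answer: 7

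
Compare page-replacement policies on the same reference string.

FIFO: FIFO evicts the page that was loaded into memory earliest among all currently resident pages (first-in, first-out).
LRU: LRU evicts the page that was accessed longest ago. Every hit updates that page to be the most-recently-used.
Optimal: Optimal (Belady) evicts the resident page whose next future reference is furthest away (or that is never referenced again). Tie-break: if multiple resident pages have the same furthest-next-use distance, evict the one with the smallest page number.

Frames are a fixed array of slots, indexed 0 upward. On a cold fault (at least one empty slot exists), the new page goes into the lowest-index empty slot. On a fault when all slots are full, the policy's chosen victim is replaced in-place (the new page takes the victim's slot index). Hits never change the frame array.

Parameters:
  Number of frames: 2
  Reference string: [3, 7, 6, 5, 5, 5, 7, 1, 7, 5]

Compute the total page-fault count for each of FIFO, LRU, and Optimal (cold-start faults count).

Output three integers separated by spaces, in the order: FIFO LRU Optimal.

--- FIFO ---
  step 0: ref 3 -> FAULT, frames=[3,-] (faults so far: 1)
  step 1: ref 7 -> FAULT, frames=[3,7] (faults so far: 2)
  step 2: ref 6 -> FAULT, evict 3, frames=[6,7] (faults so far: 3)
  step 3: ref 5 -> FAULT, evict 7, frames=[6,5] (faults so far: 4)
  step 4: ref 5 -> HIT, frames=[6,5] (faults so far: 4)
  step 5: ref 5 -> HIT, frames=[6,5] (faults so far: 4)
  step 6: ref 7 -> FAULT, evict 6, frames=[7,5] (faults so far: 5)
  step 7: ref 1 -> FAULT, evict 5, frames=[7,1] (faults so far: 6)
  step 8: ref 7 -> HIT, frames=[7,1] (faults so far: 6)
  step 9: ref 5 -> FAULT, evict 7, frames=[5,1] (faults so far: 7)
  FIFO total faults: 7
--- LRU ---
  step 0: ref 3 -> FAULT, frames=[3,-] (faults so far: 1)
  step 1: ref 7 -> FAULT, frames=[3,7] (faults so far: 2)
  step 2: ref 6 -> FAULT, evict 3, frames=[6,7] (faults so far: 3)
  step 3: ref 5 -> FAULT, evict 7, frames=[6,5] (faults so far: 4)
  step 4: ref 5 -> HIT, frames=[6,5] (faults so far: 4)
  step 5: ref 5 -> HIT, frames=[6,5] (faults so far: 4)
  step 6: ref 7 -> FAULT, evict 6, frames=[7,5] (faults so far: 5)
  step 7: ref 1 -> FAULT, evict 5, frames=[7,1] (faults so far: 6)
  step 8: ref 7 -> HIT, frames=[7,1] (faults so far: 6)
  step 9: ref 5 -> FAULT, evict 1, frames=[7,5] (faults so far: 7)
  LRU total faults: 7
--- Optimal ---
  step 0: ref 3 -> FAULT, frames=[3,-] (faults so far: 1)
  step 1: ref 7 -> FAULT, frames=[3,7] (faults so far: 2)
  step 2: ref 6 -> FAULT, evict 3, frames=[6,7] (faults so far: 3)
  step 3: ref 5 -> FAULT, evict 6, frames=[5,7] (faults so far: 4)
  step 4: ref 5 -> HIT, frames=[5,7] (faults so far: 4)
  step 5: ref 5 -> HIT, frames=[5,7] (faults so far: 4)
  step 6: ref 7 -> HIT, frames=[5,7] (faults so far: 4)
  step 7: ref 1 -> FAULT, evict 5, frames=[1,7] (faults so far: 5)
  step 8: ref 7 -> HIT, frames=[1,7] (faults so far: 5)
  step 9: ref 5 -> FAULT, evict 1, frames=[5,7] (faults so far: 6)
  Optimal total faults: 6

Answer: 7 7 6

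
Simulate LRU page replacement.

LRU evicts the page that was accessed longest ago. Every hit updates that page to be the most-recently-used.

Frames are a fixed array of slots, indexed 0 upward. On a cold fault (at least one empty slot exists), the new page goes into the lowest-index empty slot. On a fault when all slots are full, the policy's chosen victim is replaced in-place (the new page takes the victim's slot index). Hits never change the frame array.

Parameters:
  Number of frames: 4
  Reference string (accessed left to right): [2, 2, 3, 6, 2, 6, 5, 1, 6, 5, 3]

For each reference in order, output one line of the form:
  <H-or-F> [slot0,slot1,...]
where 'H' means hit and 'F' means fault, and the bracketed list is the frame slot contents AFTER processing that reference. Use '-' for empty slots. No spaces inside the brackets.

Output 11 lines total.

F [2,-,-,-]
H [2,-,-,-]
F [2,3,-,-]
F [2,3,6,-]
H [2,3,6,-]
H [2,3,6,-]
F [2,3,6,5]
F [2,1,6,5]
H [2,1,6,5]
H [2,1,6,5]
F [3,1,6,5]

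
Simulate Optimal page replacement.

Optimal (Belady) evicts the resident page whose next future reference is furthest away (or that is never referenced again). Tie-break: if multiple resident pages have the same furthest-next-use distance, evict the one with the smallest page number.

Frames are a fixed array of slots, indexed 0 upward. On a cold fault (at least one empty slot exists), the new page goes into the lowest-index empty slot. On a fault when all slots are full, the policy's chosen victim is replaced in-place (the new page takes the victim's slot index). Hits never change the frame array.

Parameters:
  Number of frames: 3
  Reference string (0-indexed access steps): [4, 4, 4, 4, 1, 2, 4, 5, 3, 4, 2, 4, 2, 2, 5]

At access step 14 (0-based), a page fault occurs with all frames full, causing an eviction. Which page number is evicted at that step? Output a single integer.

Step 0: ref 4 -> FAULT, frames=[4,-,-]
Step 1: ref 4 -> HIT, frames=[4,-,-]
Step 2: ref 4 -> HIT, frames=[4,-,-]
Step 3: ref 4 -> HIT, frames=[4,-,-]
Step 4: ref 1 -> FAULT, frames=[4,1,-]
Step 5: ref 2 -> FAULT, frames=[4,1,2]
Step 6: ref 4 -> HIT, frames=[4,1,2]
Step 7: ref 5 -> FAULT, evict 1, frames=[4,5,2]
Step 8: ref 3 -> FAULT, evict 5, frames=[4,3,2]
Step 9: ref 4 -> HIT, frames=[4,3,2]
Step 10: ref 2 -> HIT, frames=[4,3,2]
Step 11: ref 4 -> HIT, frames=[4,3,2]
Step 12: ref 2 -> HIT, frames=[4,3,2]
Step 13: ref 2 -> HIT, frames=[4,3,2]
Step 14: ref 5 -> FAULT, evict 2, frames=[4,3,5]
At step 14: evicted page 2

Answer: 2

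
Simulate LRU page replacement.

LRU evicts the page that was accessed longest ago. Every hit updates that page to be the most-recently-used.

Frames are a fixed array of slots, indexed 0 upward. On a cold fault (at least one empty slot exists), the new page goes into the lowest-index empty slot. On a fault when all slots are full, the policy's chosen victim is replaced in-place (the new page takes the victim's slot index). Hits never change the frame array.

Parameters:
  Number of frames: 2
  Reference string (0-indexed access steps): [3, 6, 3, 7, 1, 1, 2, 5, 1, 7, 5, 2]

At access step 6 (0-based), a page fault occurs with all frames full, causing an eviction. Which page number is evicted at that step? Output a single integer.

Answer: 7

Derivation:
Step 0: ref 3 -> FAULT, frames=[3,-]
Step 1: ref 6 -> FAULT, frames=[3,6]
Step 2: ref 3 -> HIT, frames=[3,6]
Step 3: ref 7 -> FAULT, evict 6, frames=[3,7]
Step 4: ref 1 -> FAULT, evict 3, frames=[1,7]
Step 5: ref 1 -> HIT, frames=[1,7]
Step 6: ref 2 -> FAULT, evict 7, frames=[1,2]
At step 6: evicted page 7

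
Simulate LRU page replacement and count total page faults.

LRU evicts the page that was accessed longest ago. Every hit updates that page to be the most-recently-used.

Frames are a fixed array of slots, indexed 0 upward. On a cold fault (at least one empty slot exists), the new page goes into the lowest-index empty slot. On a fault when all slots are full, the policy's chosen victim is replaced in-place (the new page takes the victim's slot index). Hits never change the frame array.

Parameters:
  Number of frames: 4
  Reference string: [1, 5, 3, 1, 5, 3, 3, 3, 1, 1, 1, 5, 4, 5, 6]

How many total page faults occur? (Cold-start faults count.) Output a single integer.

Step 0: ref 1 → FAULT, frames=[1,-,-,-]
Step 1: ref 5 → FAULT, frames=[1,5,-,-]
Step 2: ref 3 → FAULT, frames=[1,5,3,-]
Step 3: ref 1 → HIT, frames=[1,5,3,-]
Step 4: ref 5 → HIT, frames=[1,5,3,-]
Step 5: ref 3 → HIT, frames=[1,5,3,-]
Step 6: ref 3 → HIT, frames=[1,5,3,-]
Step 7: ref 3 → HIT, frames=[1,5,3,-]
Step 8: ref 1 → HIT, frames=[1,5,3,-]
Step 9: ref 1 → HIT, frames=[1,5,3,-]
Step 10: ref 1 → HIT, frames=[1,5,3,-]
Step 11: ref 5 → HIT, frames=[1,5,3,-]
Step 12: ref 4 → FAULT, frames=[1,5,3,4]
Step 13: ref 5 → HIT, frames=[1,5,3,4]
Step 14: ref 6 → FAULT (evict 3), frames=[1,5,6,4]
Total faults: 5

Answer: 5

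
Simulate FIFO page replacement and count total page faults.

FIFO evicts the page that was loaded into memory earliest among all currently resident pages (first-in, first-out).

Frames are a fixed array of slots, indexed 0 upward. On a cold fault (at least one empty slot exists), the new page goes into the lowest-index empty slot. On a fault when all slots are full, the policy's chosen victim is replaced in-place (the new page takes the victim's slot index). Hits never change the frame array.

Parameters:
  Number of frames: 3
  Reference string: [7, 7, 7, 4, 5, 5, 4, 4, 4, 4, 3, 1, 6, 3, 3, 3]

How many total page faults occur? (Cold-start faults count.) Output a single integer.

Answer: 6

Derivation:
Step 0: ref 7 → FAULT, frames=[7,-,-]
Step 1: ref 7 → HIT, frames=[7,-,-]
Step 2: ref 7 → HIT, frames=[7,-,-]
Step 3: ref 4 → FAULT, frames=[7,4,-]
Step 4: ref 5 → FAULT, frames=[7,4,5]
Step 5: ref 5 → HIT, frames=[7,4,5]
Step 6: ref 4 → HIT, frames=[7,4,5]
Step 7: ref 4 → HIT, frames=[7,4,5]
Step 8: ref 4 → HIT, frames=[7,4,5]
Step 9: ref 4 → HIT, frames=[7,4,5]
Step 10: ref 3 → FAULT (evict 7), frames=[3,4,5]
Step 11: ref 1 → FAULT (evict 4), frames=[3,1,5]
Step 12: ref 6 → FAULT (evict 5), frames=[3,1,6]
Step 13: ref 3 → HIT, frames=[3,1,6]
Step 14: ref 3 → HIT, frames=[3,1,6]
Step 15: ref 3 → HIT, frames=[3,1,6]
Total faults: 6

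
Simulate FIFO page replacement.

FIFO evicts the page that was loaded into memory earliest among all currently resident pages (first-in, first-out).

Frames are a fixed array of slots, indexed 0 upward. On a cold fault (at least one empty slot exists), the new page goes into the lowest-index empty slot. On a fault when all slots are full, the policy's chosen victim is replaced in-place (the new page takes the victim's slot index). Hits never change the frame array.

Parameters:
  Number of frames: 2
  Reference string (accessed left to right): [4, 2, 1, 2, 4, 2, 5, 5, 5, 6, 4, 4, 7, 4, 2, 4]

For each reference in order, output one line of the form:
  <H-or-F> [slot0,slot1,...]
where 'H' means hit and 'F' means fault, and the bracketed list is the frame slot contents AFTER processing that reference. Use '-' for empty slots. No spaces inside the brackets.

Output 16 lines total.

F [4,-]
F [4,2]
F [1,2]
H [1,2]
F [1,4]
F [2,4]
F [2,5]
H [2,5]
H [2,5]
F [6,5]
F [6,4]
H [6,4]
F [7,4]
H [7,4]
F [7,2]
F [4,2]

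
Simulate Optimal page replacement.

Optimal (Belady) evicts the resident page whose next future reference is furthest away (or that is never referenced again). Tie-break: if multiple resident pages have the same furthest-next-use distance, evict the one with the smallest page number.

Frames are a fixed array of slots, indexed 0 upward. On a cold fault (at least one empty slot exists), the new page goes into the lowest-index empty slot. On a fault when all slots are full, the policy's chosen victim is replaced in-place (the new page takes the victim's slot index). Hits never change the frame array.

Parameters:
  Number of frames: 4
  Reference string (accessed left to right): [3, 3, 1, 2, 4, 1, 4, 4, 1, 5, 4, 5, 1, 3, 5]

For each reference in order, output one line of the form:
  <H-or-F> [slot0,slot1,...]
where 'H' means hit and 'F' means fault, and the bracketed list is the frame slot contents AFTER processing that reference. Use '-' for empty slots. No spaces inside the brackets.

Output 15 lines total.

F [3,-,-,-]
H [3,-,-,-]
F [3,1,-,-]
F [3,1,2,-]
F [3,1,2,4]
H [3,1,2,4]
H [3,1,2,4]
H [3,1,2,4]
H [3,1,2,4]
F [3,1,5,4]
H [3,1,5,4]
H [3,1,5,4]
H [3,1,5,4]
H [3,1,5,4]
H [3,1,5,4]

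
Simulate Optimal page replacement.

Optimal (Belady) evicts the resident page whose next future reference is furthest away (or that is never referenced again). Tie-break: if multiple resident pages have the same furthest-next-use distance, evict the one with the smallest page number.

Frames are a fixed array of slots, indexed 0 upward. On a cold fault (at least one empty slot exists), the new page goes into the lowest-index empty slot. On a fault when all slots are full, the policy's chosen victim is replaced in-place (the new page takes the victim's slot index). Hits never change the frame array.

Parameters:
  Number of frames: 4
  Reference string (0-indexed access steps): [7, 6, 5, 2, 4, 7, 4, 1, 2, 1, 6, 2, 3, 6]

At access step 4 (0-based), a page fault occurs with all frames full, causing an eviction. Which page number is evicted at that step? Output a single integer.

Answer: 5

Derivation:
Step 0: ref 7 -> FAULT, frames=[7,-,-,-]
Step 1: ref 6 -> FAULT, frames=[7,6,-,-]
Step 2: ref 5 -> FAULT, frames=[7,6,5,-]
Step 3: ref 2 -> FAULT, frames=[7,6,5,2]
Step 4: ref 4 -> FAULT, evict 5, frames=[7,6,4,2]
At step 4: evicted page 5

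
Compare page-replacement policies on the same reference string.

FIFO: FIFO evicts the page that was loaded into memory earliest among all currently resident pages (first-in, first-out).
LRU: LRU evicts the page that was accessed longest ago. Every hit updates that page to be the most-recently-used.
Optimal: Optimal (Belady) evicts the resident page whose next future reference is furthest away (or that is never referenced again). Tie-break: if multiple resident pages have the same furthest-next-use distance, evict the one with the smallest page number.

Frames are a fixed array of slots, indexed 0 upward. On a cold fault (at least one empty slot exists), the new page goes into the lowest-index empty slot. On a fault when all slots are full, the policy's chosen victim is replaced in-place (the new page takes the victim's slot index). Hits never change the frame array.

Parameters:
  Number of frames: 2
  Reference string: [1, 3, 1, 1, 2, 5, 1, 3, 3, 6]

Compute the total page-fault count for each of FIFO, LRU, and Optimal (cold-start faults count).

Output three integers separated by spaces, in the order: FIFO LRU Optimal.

--- FIFO ---
  step 0: ref 1 -> FAULT, frames=[1,-] (faults so far: 1)
  step 1: ref 3 -> FAULT, frames=[1,3] (faults so far: 2)
  step 2: ref 1 -> HIT, frames=[1,3] (faults so far: 2)
  step 3: ref 1 -> HIT, frames=[1,3] (faults so far: 2)
  step 4: ref 2 -> FAULT, evict 1, frames=[2,3] (faults so far: 3)
  step 5: ref 5 -> FAULT, evict 3, frames=[2,5] (faults so far: 4)
  step 6: ref 1 -> FAULT, evict 2, frames=[1,5] (faults so far: 5)
  step 7: ref 3 -> FAULT, evict 5, frames=[1,3] (faults so far: 6)
  step 8: ref 3 -> HIT, frames=[1,3] (faults so far: 6)
  step 9: ref 6 -> FAULT, evict 1, frames=[6,3] (faults so far: 7)
  FIFO total faults: 7
--- LRU ---
  step 0: ref 1 -> FAULT, frames=[1,-] (faults so far: 1)
  step 1: ref 3 -> FAULT, frames=[1,3] (faults so far: 2)
  step 2: ref 1 -> HIT, frames=[1,3] (faults so far: 2)
  step 3: ref 1 -> HIT, frames=[1,3] (faults so far: 2)
  step 4: ref 2 -> FAULT, evict 3, frames=[1,2] (faults so far: 3)
  step 5: ref 5 -> FAULT, evict 1, frames=[5,2] (faults so far: 4)
  step 6: ref 1 -> FAULT, evict 2, frames=[5,1] (faults so far: 5)
  step 7: ref 3 -> FAULT, evict 5, frames=[3,1] (faults so far: 6)
  step 8: ref 3 -> HIT, frames=[3,1] (faults so far: 6)
  step 9: ref 6 -> FAULT, evict 1, frames=[3,6] (faults so far: 7)
  LRU total faults: 7
--- Optimal ---
  step 0: ref 1 -> FAULT, frames=[1,-] (faults so far: 1)
  step 1: ref 3 -> FAULT, frames=[1,3] (faults so far: 2)
  step 2: ref 1 -> HIT, frames=[1,3] (faults so far: 2)
  step 3: ref 1 -> HIT, frames=[1,3] (faults so far: 2)
  step 4: ref 2 -> FAULT, evict 3, frames=[1,2] (faults so far: 3)
  step 5: ref 5 -> FAULT, evict 2, frames=[1,5] (faults so far: 4)
  step 6: ref 1 -> HIT, frames=[1,5] (faults so far: 4)
  step 7: ref 3 -> FAULT, evict 1, frames=[3,5] (faults so far: 5)
  step 8: ref 3 -> HIT, frames=[3,5] (faults so far: 5)
  step 9: ref 6 -> FAULT, evict 3, frames=[6,5] (faults so far: 6)
  Optimal total faults: 6

Answer: 7 7 6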